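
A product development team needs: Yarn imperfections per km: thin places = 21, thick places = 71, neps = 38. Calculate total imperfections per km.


Formula: Total = thin places + thick places + neps
Total = 21 + 71 + 38
Total = 130 imperfections/km

130 imperfections/km


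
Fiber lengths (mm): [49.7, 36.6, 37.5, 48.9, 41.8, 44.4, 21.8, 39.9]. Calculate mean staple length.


Formula: Mean = sum of lengths / count
Sum = 49.7 + 36.6 + 37.5 + 48.9 + 41.8 + 44.4 + 21.8 + 39.9
Sum = 320.6 mm
Mean = 320.6 / 8 = 40.08 mm

40.08 mm


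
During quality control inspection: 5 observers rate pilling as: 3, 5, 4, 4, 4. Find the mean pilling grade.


Formula: Mean = sum / count
Sum = 3 + 5 + 4 + 4 + 4 = 20
Mean = 20 / 5 = 4.0

4.0


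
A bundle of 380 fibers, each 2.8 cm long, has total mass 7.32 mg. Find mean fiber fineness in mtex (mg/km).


Formula: fineness (mtex) = mass (mg) / total length (km) = (mass_mg / total_length_m) * 1000
Step 1: Convert fiber length: 2.8 cm = 0.028 m
Step 2: Total fiber length = 380 * 0.028 = 10.64 m
Step 3: Linear density = 7.32 mg / 10.64 m = 0.6880 mg/m
Step 4: fineness = 0.6880 * 1000 = 688.0 mtex

688.0 mtex


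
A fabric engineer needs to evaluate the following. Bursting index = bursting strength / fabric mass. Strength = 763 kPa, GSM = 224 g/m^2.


Formula: Bursting Index = Bursting Strength / Fabric GSM
BI = 763 kPa / 224 g/m^2
BI = 3.406 kPa/(g/m^2)

3.406 kPa/(g/m^2)


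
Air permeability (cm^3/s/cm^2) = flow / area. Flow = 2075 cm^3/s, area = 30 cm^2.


Formula: Air Permeability = Airflow / Test Area
AP = 2075 cm^3/s / 30 cm^2
AP = 69.2 cm^3/s/cm^2

69.2 cm^3/s/cm^2


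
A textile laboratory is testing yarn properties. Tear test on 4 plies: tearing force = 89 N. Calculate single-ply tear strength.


Formula: Per-ply strength = Total force / Number of plies
Per-ply = 89 N / 4
Per-ply = 22.25 N

22.25 N


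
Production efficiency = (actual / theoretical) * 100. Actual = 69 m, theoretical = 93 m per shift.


Formula: Efficiency% = (Actual output / Theoretical output) * 100
Efficiency% = (69 / 93) * 100
Efficiency% = 0.741935 * 100 = 74.1935% ≈ 74.2%

74.2%


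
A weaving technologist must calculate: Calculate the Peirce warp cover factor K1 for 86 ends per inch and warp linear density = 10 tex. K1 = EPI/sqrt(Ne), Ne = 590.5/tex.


Formula: K1 = EPI / sqrt(Ne), with Ne = 590.5 / tex_warp
Step 1: Ne = 590.5 / 10 = 59.05
Step 2: sqrt(Ne) = sqrt(59.05) = 7.6844
Step 3: K1 = 86 / 7.6844 = 11.2

11.2


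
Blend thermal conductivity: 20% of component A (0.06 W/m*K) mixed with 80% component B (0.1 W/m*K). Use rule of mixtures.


Formula: Blend property = (fraction_A * property_A) + (fraction_B * property_B)
Step 1: Contribution A = 20/100 * 0.06 W/m*K = 0.012 W/m*K
Step 2: Contribution B = 80/100 * 0.1 W/m*K = 0.08 W/m*K
Step 3: Blend thermal conductivity = 0.012 + 0.08 = 0.092 W/m*K

0.092 W/m*K


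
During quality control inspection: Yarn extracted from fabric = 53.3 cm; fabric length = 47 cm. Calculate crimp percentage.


Formula: Crimp% = ((L_yarn - L_fabric) / L_fabric) * 100
Step 1: Extension = 53.3 - 47 = 6.3 cm
Step 2: Crimp% = (6.3 / 47) * 100
Step 3: Crimp% = 0.134043 * 100 = 13.4043% ≈ 13.4%

13.4%


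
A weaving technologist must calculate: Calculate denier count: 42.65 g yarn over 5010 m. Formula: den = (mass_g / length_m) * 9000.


Formula: den = (mass_g / length_m) * 9000
Substituting: den = (42.65 / 5010) * 9000
Intermediate: 42.65 / 5010 = 0.00851297 g/m
den = 0.00851297 * 9000 = 76.6 denier

76.6 denier


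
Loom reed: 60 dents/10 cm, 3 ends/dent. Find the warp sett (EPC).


Formula: EPC = (dents per 10 cm * ends per dent) / 10
Step 1: Total ends per 10 cm = 60 * 3 = 180
Step 2: EPC = 180 / 10 = 18.0 ends/cm

18.0 ends/cm


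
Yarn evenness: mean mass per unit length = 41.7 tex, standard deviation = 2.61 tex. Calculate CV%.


Formula: CV% = (standard deviation / mean) * 100
Step 1: Ratio = 2.61 / 41.7 = 0.06259
Step 2: CV% = 0.06259 * 100 = 6.259% ≈ 6.3%

6.3%


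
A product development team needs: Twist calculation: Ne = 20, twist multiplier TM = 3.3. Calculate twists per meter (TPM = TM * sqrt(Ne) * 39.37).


Formula: TPM = TM * sqrt(Ne) * 39.37
Step 1: sqrt(Ne) = sqrt(20) = 4.4721
Step 2: TM * sqrt(Ne) = 3.3 * 4.4721 = 14.7579
Step 3: TPM = 14.7579 * 39.37 = 581 twists/m

581 twists/m


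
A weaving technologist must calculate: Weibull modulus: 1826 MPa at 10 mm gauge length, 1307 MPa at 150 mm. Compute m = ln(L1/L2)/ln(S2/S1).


Formula: m = ln(L1/L2) / ln(S2/S1)
Step 1: ln(L1/L2) = ln(10/150) = -2.70805
Step 2: S2/S1 = 1307/1826 = 0.71577
Step 3: ln(S2/S1) = ln(0.71577) = -0.33440
Step 4: m = -2.70805 / -0.33440 = 8.10

8.10 (Weibull m)


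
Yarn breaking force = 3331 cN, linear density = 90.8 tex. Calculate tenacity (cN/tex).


Formula: Tenacity = Breaking force / Linear density
Tenacity = 3331 cN / 90.8 tex
Tenacity = 36.69 cN/tex

36.69 cN/tex


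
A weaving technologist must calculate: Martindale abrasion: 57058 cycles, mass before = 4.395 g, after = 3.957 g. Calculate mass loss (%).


Formula: Mass loss% = ((m_before - m_after) / m_before) * 100
Step 1: Mass loss = 4.395 - 3.957 = 0.438 g
Step 2: Ratio = 0.438 / 4.395 = 0.0996587
Step 3: Mass loss% = 0.0996587 * 100 = 9.96587% ≈ 9.97%

9.97%


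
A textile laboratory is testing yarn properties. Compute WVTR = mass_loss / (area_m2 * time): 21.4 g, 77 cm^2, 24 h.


Formula: WVTR = mass_loss / (area * time)
Step 1: Convert area: 77 cm^2 = 0.0077 m^2
Step 2: WVTR = 21.4 g / (0.0077 m^2 * 24 h)
Step 3: WVTR = 21.4 / 0.1848 = 115.8 g/m^2/h

115.8 g/m^2/h


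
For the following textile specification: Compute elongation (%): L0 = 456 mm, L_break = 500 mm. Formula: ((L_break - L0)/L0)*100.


Formula: Elongation (%) = ((L_break - L0) / L0) * 100
Step 1: Extension = 500 - 456 = 44 mm
Step 2: Elongation = (44 / 456) * 100
Step 3: Elongation = 0.096491 * 100 = 9.6491% ≈ 9.6%

9.6%


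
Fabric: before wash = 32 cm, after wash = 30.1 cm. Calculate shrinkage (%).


Formula: Shrinkage% = ((L_before - L_after) / L_before) * 100
Step 1: Shrinkage = 32 - 30.1 = 1.9 cm
Step 2: Shrinkage% = (1.9 / 32) * 100
Step 3: Shrinkage% = 0.059375 * 100 = 5.9375% ≈ 5.9%

5.9%


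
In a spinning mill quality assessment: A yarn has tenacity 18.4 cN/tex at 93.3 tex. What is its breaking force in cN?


Formula: Breaking force = Tenacity * Linear density
F = 18.4 cN/tex * 93.3 tex
F = 1716.72 cN

1716.72 cN


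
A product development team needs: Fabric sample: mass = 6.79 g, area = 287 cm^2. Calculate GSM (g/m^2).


Formula: GSM = mass_g / area_m2
Step 1: Convert area: 287 cm^2 = 287 / 10000 = 0.0287 m^2
Step 2: GSM = 6.79 g / 0.0287 m^2 = 236.6 g/m^2

236.6 g/m^2


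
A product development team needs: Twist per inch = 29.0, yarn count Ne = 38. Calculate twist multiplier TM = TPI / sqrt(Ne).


Formula: TM = TPI / sqrt(Ne)
Step 1: sqrt(Ne) = sqrt(38) = 6.1644
Step 2: TM = 29.0 / 6.1644 = 4.70

4.70 TM


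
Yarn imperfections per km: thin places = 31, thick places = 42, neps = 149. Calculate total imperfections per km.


Formula: Total = thin places + thick places + neps
Total = 31 + 42 + 149
Total = 222 imperfections/km

222 imperfections/km


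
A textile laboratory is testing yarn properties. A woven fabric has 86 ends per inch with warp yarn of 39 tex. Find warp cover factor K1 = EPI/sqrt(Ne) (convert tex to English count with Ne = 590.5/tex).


Formula: K1 = EPI / sqrt(Ne), with Ne = 590.5 / tex_warp
Step 1: Ne = 590.5 / 39 = 15.141
Step 2: sqrt(Ne) = sqrt(15.141) = 3.8911
Step 3: K1 = 86 / 3.8911 = 22.1

22.1


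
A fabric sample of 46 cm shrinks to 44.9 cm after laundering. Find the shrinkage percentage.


Formula: Shrinkage% = ((L_before - L_after) / L_before) * 100
Step 1: Shrinkage = 46 - 44.9 = 1.1 cm
Step 2: Shrinkage% = (1.1 / 46) * 100
Step 3: Shrinkage% = 0.023913 * 100 = 2.3913% ≈ 2.4%

2.4%


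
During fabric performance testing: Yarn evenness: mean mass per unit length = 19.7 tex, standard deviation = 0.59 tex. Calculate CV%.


Formula: CV% = (standard deviation / mean) * 100
Step 1: Ratio = 0.59 / 19.7 = 0.029949
Step 2: CV% = 0.029949 * 100 = 2.9949% ≈ 3.0%

3.0%


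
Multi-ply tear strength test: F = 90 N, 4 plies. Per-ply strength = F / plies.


Formula: Per-ply strength = Total force / Number of plies
Per-ply = 90 N / 4
Per-ply = 22.5 N

22.5 N


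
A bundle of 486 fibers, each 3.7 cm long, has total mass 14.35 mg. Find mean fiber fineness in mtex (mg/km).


Formula: fineness (mtex) = mass (mg) / total length (km) = (mass_mg / total_length_m) * 1000
Step 1: Convert fiber length: 3.7 cm = 0.037 m
Step 2: Total fiber length = 486 * 0.037 = 17.982 m
Step 3: Linear density = 14.35 mg / 17.982 m = 0.7980 mg/m
Step 4: fineness = 0.7980 * 1000 = 798.0 mtex

798.0 mtex


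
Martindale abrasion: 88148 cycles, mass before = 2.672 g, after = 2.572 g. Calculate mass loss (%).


Formula: Mass loss% = ((m_before - m_after) / m_before) * 100
Step 1: Mass loss = 2.672 - 2.572 = 0.1 g
Step 2: Ratio = 0.1 / 2.672 = 0.0374251
Step 3: Mass loss% = 0.0374251 * 100 = 3.74251% ≈ 3.74%

3.74%


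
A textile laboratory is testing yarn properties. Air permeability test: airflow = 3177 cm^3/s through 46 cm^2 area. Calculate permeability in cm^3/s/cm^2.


Formula: Air Permeability = Airflow / Test Area
AP = 3177 cm^3/s / 46 cm^2
AP = 69.1 cm^3/s/cm^2

69.1 cm^3/s/cm^2


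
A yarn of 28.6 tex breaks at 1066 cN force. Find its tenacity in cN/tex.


Formula: Tenacity = Breaking force / Linear density
Tenacity = 1066 cN / 28.6 tex
Tenacity = 37.27 cN/tex

37.27 cN/tex


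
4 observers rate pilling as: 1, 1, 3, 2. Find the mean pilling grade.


Formula: Mean = sum / count
Sum = 1 + 1 + 3 + 2 = 7
Mean = 7 / 4 = 1.8

1.8


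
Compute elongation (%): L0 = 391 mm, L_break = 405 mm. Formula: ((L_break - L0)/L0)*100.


Formula: Elongation (%) = ((L_break - L0) / L0) * 100
Step 1: Extension = 405 - 391 = 14 mm
Step 2: Elongation = (14 / 391) * 100
Step 3: Elongation = 0.035806 * 100 = 3.5806% ≈ 3.6%

3.6%


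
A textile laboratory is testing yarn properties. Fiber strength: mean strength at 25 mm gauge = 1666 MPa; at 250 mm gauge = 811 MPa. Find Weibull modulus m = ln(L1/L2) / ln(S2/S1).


Formula: m = ln(L1/L2) / ln(S2/S1)
Step 1: ln(L1/L2) = ln(25/250) = -2.30259
Step 2: S2/S1 = 811/1666 = 0.48679
Step 3: ln(S2/S1) = ln(0.48679) = -0.71992
Step 4: m = -2.30259 / -0.71992 = 3.20

3.20 (Weibull m)


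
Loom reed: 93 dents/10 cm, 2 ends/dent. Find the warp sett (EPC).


Formula: EPC = (dents per 10 cm * ends per dent) / 10
Step 1: Total ends per 10 cm = 93 * 2 = 186
Step 2: EPC = 186 / 10 = 18.6 ends/cm

18.6 ends/cm


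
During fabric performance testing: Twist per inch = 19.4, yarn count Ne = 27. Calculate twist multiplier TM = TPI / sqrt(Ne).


Formula: TM = TPI / sqrt(Ne)
Step 1: sqrt(Ne) = sqrt(27) = 5.1962
Step 2: TM = 19.4 / 5.1962 = 3.73

3.73 TM


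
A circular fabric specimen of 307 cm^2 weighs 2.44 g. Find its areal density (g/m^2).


Formula: GSM = mass_g / area_m2
Step 1: Convert area: 307 cm^2 = 307 / 10000 = 0.0307 m^2
Step 2: GSM = 2.44 g / 0.0307 m^2 = 79.5 g/m^2

79.5 g/m^2


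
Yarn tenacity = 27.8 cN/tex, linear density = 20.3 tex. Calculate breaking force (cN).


Formula: Breaking force = Tenacity * Linear density
F = 27.8 cN/tex * 20.3 tex
F = 564.34 cN

564.34 cN


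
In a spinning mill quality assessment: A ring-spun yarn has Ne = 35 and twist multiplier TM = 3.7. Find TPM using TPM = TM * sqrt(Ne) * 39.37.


Formula: TPM = TM * sqrt(Ne) * 39.37
Step 1: sqrt(Ne) = sqrt(35) = 5.9161
Step 2: TM * sqrt(Ne) = 3.7 * 5.9161 = 21.8896
Step 3: TPM = 21.8896 * 39.37 = 862 twists/m

862 twists/m


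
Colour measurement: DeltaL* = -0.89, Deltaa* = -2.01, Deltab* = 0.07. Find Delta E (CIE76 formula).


Formula: Delta E = sqrt(dL*^2 + da*^2 + db*^2)
Step 1: dL*^2 = (-0.89)^2 = 0.7921
Step 2: da*^2 = (-2.01)^2 = 4.0401
Step 3: db*^2 = 0.07^2 = 0.0049
Step 4: Sum = 0.7921 + 4.0401 + 0.0049 = 4.8371
Step 5: Delta E = sqrt(4.8371) = 2.2

2.2 Delta E


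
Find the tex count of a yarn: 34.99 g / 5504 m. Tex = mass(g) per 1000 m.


Formula: Tex = (mass_g / length_m) * 1000
Substituting: Tex = (34.99 / 5504) * 1000
Intermediate: 34.99 / 5504 = 0.00635719 g/m
Tex = 0.00635719 * 1000 = 6.36 tex

6.36 tex


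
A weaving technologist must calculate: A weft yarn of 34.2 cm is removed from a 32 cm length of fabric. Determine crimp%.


Formula: Crimp% = ((L_yarn - L_fabric) / L_fabric) * 100
Step 1: Extension = 34.2 - 32 = 2.2 cm
Step 2: Crimp% = (2.2 / 32) * 100
Step 3: Crimp% = 0.06875 * 100 = 6.875% ≈ 6.9%

6.9%


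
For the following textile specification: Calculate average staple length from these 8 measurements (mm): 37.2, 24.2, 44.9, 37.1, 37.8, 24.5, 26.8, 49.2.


Formula: Mean = sum of lengths / count
Sum = 37.2 + 24.2 + 44.9 + 37.1 + 37.8 + 24.5 + 26.8 + 49.2
Sum = 281.7 mm
Mean = 281.7 / 8 = 35.21 mm

35.21 mm


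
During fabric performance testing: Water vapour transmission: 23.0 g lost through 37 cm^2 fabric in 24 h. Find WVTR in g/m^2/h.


Formula: WVTR = mass_loss / (area * time)
Step 1: Convert area: 37 cm^2 = 0.0037 m^2
Step 2: WVTR = 23.0 g / (0.0037 m^2 * 24 h)
Step 3: WVTR = 23.0 / 0.0888 = 259.0 g/m^2/h

259.0 g/m^2/h


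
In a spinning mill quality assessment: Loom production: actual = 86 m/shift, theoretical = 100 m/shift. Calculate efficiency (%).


Formula: Efficiency% = (Actual output / Theoretical output) * 100
Efficiency% = (86 / 100) * 100
Efficiency% = 0.86 * 100 = 86.0%

86.0%


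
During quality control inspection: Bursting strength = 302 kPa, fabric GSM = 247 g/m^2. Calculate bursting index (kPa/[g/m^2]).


Formula: Bursting Index = Bursting Strength / Fabric GSM
BI = 302 kPa / 247 g/m^2
BI = 1.223 kPa/(g/m^2)

1.223 kPa/(g/m^2)


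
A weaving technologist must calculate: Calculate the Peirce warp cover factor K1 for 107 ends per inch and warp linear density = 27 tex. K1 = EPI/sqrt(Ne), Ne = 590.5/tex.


Formula: K1 = EPI / sqrt(Ne), with Ne = 590.5 / tex_warp
Step 1: Ne = 590.5 / 27 = 21.87
Step 2: sqrt(Ne) = sqrt(21.87) = 4.6765
Step 3: K1 = 107 / 4.6765 = 22.9

22.9


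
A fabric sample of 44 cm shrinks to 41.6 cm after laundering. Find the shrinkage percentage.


Formula: Shrinkage% = ((L_before - L_after) / L_before) * 100
Step 1: Shrinkage = 44 - 41.6 = 2.4 cm
Step 2: Shrinkage% = (2.4 / 44) * 100
Step 3: Shrinkage% = 0.054545 * 100 = 5.4545% ≈ 5.5%

5.5%


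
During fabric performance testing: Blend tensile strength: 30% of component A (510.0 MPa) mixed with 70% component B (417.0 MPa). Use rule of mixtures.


Formula: Blend property = (fraction_A * property_A) + (fraction_B * property_B)
Step 1: Contribution A = 30/100 * 510.0 MPa = 153.0 MPa
Step 2: Contribution B = 70/100 * 417.0 MPa = 291.9 MPa
Step 3: Blend tensile strength = 153.0 + 291.9 = 444.9 MPa

444.9 MPa


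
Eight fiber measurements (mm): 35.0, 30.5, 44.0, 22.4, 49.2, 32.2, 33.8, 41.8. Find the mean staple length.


Formula: Mean = sum of lengths / count
Sum = 35.0 + 30.5 + 44.0 + 22.4 + 49.2 + 32.2 + 33.8 + 41.8
Sum = 288.9 mm
Mean = 288.9 / 8 = 36.11 mm

36.11 mm


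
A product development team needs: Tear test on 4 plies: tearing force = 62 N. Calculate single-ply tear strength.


Formula: Per-ply strength = Total force / Number of plies
Per-ply = 62 N / 4
Per-ply = 15.5 N

15.5 N


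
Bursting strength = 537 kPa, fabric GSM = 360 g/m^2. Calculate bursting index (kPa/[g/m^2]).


Formula: Bursting Index = Bursting Strength / Fabric GSM
BI = 537 kPa / 360 g/m^2
BI = 1.492 kPa/(g/m^2)

1.492 kPa/(g/m^2)


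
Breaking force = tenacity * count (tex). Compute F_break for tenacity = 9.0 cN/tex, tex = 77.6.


Formula: Breaking force = Tenacity * Linear density
F = 9.0 cN/tex * 77.6 tex
F = 698.40 cN

698.40 cN


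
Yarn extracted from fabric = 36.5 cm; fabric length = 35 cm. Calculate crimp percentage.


Formula: Crimp% = ((L_yarn - L_fabric) / L_fabric) * 100
Step 1: Extension = 36.5 - 35 = 1.5 cm
Step 2: Crimp% = (1.5 / 35) * 100
Step 3: Crimp% = 0.042857 * 100 = 4.2857% ≈ 4.3%

4.3%


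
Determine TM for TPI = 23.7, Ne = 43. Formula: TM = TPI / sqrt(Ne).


Formula: TM = TPI / sqrt(Ne)
Step 1: sqrt(Ne) = sqrt(43) = 6.5574
Step 2: TM = 23.7 / 6.5574 = 3.61

3.61 TM


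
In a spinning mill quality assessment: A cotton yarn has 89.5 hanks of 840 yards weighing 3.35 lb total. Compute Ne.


Formula: Ne = hanks / mass_lb
Substituting: Ne = 89.5 / 3.35
Ne = 26.7

26.7 Ne


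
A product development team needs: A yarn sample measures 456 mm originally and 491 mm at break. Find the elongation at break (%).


Formula: Elongation (%) = ((L_break - L0) / L0) * 100
Step 1: Extension = 491 - 456 = 35 mm
Step 2: Elongation = (35 / 456) * 100
Step 3: Elongation = 0.076754 * 100 = 7.6754% ≈ 7.7%

7.7%


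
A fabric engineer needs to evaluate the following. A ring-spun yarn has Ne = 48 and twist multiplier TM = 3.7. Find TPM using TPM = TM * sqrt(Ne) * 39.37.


Formula: TPM = TM * sqrt(Ne) * 39.37
Step 1: sqrt(Ne) = sqrt(48) = 6.9282
Step 2: TM * sqrt(Ne) = 3.7 * 6.9282 = 25.6343
Step 3: TPM = 25.6343 * 39.37 = 1009 twists/m

1009 twists/m


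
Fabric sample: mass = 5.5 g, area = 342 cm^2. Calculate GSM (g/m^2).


Formula: GSM = mass_g / area_m2
Step 1: Convert area: 342 cm^2 = 342 / 10000 = 0.0342 m^2
Step 2: GSM = 5.5 g / 0.0342 m^2 = 160.8 g/m^2

160.8 g/m^2


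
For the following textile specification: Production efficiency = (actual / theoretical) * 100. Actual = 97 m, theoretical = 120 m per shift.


Formula: Efficiency% = (Actual output / Theoretical output) * 100
Efficiency% = (97 / 120) * 100
Efficiency% = 0.808333 * 100 = 80.8333% ≈ 80.8%

80.8%


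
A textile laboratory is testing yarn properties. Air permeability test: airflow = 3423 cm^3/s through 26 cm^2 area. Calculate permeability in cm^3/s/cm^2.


Formula: Air Permeability = Airflow / Test Area
AP = 3423 cm^3/s / 26 cm^2
AP = 131.7 cm^3/s/cm^2

131.7 cm^3/s/cm^2


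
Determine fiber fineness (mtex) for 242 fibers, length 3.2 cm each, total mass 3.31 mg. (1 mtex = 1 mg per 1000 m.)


Formula: fineness (mtex) = mass (mg) / total length (km) = (mass_mg / total_length_m) * 1000
Step 1: Convert fiber length: 3.2 cm = 0.032 m
Step 2: Total fiber length = 242 * 0.032 = 7.744 m
Step 3: Linear density = 3.31 mg / 7.744 m = 0.4274 mg/m
Step 4: fineness = 0.4274 * 1000 = 427.4 mtex

427.4 mtex


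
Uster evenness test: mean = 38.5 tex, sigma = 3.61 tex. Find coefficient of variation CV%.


Formula: CV% = (standard deviation / mean) * 100
Step 1: Ratio = 3.61 / 38.5 = 0.093766
Step 2: CV% = 0.093766 * 100 = 9.3766% ≈ 9.4%

9.4%


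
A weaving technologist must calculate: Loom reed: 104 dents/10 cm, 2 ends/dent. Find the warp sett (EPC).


Formula: EPC = (dents per 10 cm * ends per dent) / 10
Step 1: Total ends per 10 cm = 104 * 2 = 208
Step 2: EPC = 208 / 10 = 20.8 ends/cm

20.8 ends/cm


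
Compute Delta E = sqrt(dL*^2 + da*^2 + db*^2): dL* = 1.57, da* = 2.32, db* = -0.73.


Formula: Delta E = sqrt(dL*^2 + da*^2 + db*^2)
Step 1: dL*^2 = 1.57^2 = 2.4649
Step 2: da*^2 = 2.32^2 = 5.3824
Step 3: db*^2 = (-0.73)^2 = 0.5329
Step 4: Sum = 2.4649 + 5.3824 + 0.5329 = 8.3802
Step 5: Delta E = sqrt(8.3802) = 2.89

2.89 Delta E


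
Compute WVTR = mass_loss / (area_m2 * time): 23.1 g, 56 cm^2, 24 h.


Formula: WVTR = mass_loss / (area * time)
Step 1: Convert area: 56 cm^2 = 0.0056 m^2
Step 2: WVTR = 23.1 g / (0.0056 m^2 * 24 h)
Step 3: WVTR = 23.1 / 0.1344 = 171.9 g/m^2/h

171.9 g/m^2/h


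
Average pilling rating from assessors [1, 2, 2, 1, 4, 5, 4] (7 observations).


Formula: Mean = sum / count
Sum = 1 + 2 + 2 + 1 + 4 + 5 + 4 = 19
Mean = 19 / 7 = 2.7

2.7


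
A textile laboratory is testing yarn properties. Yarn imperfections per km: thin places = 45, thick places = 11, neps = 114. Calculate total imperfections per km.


Formula: Total = thin places + thick places + neps
Total = 45 + 11 + 114
Total = 170 imperfections/km

170 imperfections/km


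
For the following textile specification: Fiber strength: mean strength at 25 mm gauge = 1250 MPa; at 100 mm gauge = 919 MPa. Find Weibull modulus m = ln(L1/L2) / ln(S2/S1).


Formula: m = ln(L1/L2) / ln(S2/S1)
Step 1: ln(L1/L2) = ln(25/100) = -1.38629
Step 2: S2/S1 = 919/1250 = 0.7352
Step 3: ln(S2/S1) = ln(0.7352) = -0.30761
Step 4: m = -1.38629 / -0.30761 = 4.51

4.51 (Weibull m)


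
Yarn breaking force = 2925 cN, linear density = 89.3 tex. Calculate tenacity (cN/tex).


Formula: Tenacity = Breaking force / Linear density
Tenacity = 2925 cN / 89.3 tex
Tenacity = 32.75 cN/tex

32.75 cN/tex


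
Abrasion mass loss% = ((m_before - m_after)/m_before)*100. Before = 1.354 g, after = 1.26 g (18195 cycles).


Formula: Mass loss% = ((m_before - m_after) / m_before) * 100
Step 1: Mass loss = 1.354 - 1.26 = 0.094 g
Step 2: Ratio = 0.094 / 1.354 = 0.0694239
Step 3: Mass loss% = 0.0694239 * 100 = 6.94239% ≈ 6.94%

6.94%


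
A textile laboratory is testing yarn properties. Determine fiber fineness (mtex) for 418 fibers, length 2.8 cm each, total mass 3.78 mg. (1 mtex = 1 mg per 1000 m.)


Formula: fineness (mtex) = mass (mg) / total length (km) = (mass_mg / total_length_m) * 1000
Step 1: Convert fiber length: 2.8 cm = 0.028 m
Step 2: Total fiber length = 418 * 0.028 = 11.704 m
Step 3: Linear density = 3.78 mg / 11.704 m = 0.3230 mg/m
Step 4: fineness = 0.3230 * 1000 = 323.0 mtex

323.0 mtex


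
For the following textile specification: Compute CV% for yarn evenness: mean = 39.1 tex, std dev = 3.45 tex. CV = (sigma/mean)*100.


Formula: CV% = (standard deviation / mean) * 100
Step 1: Ratio = 3.45 / 39.1 = 0.088235
Step 2: CV% = 0.088235 * 100 = 8.8235% ≈ 8.8%

8.8%


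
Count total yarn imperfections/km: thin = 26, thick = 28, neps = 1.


Formula: Total = thin places + thick places + neps
Total = 26 + 28 + 1
Total = 55 imperfections/km

55 imperfections/km


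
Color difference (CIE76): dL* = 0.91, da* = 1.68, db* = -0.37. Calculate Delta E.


Formula: Delta E = sqrt(dL*^2 + da*^2 + db*^2)
Step 1: dL*^2 = 0.91^2 = 0.8281
Step 2: da*^2 = 1.68^2 = 2.8224
Step 3: db*^2 = (-0.37)^2 = 0.1369
Step 4: Sum = 0.8281 + 2.8224 + 0.1369 = 3.7874
Step 5: Delta E = sqrt(3.7874) = 1.95

1.95 Delta E


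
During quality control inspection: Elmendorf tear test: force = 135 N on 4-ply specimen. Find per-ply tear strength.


Formula: Per-ply strength = Total force / Number of plies
Per-ply = 135 N / 4
Per-ply = 33.75 N

33.75 N


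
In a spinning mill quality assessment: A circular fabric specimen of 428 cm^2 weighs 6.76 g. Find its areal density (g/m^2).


Formula: GSM = mass_g / area_m2
Step 1: Convert area: 428 cm^2 = 428 / 10000 = 0.0428 m^2
Step 2: GSM = 6.76 g / 0.0428 m^2 = 157.9 g/m^2

157.9 g/m^2


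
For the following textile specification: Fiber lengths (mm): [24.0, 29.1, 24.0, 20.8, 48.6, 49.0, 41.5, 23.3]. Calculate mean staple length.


Formula: Mean = sum of lengths / count
Sum = 24.0 + 29.1 + 24.0 + 20.8 + 48.6 + 49.0 + 41.5 + 23.3
Sum = 260.3 mm
Mean = 260.3 / 8 = 32.54 mm

32.54 mm


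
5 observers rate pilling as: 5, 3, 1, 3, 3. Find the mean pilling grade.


Formula: Mean = sum / count
Sum = 5 + 3 + 1 + 3 + 3 = 15
Mean = 15 / 5 = 3.0

3.0


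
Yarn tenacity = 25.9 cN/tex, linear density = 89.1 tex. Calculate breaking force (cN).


Formula: Breaking force = Tenacity * Linear density
F = 25.9 cN/tex * 89.1 tex
F = 2307.69 cN

2307.69 cN


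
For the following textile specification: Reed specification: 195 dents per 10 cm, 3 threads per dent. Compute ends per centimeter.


Formula: EPC = (dents per 10 cm * ends per dent) / 10
Step 1: Total ends per 10 cm = 195 * 3 = 585
Step 2: EPC = 585 / 10 = 58.5 ends/cm

58.5 ends/cm


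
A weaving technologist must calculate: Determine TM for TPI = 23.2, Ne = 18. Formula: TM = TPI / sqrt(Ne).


Formula: TM = TPI / sqrt(Ne)
Step 1: sqrt(Ne) = sqrt(18) = 4.2426
Step 2: TM = 23.2 / 4.2426 = 5.47

5.47 TM


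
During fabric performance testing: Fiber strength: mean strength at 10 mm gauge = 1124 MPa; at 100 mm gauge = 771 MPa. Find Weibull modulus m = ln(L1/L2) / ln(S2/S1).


Formula: m = ln(L1/L2) / ln(S2/S1)
Step 1: ln(L1/L2) = ln(10/100) = -2.30259
Step 2: S2/S1 = 771/1124 = 0.68594
Step 3: ln(S2/S1) = ln(0.68594) = -0.37697
Step 4: m = -2.30259 / -0.37697 = 6.11

6.11 (Weibull m)


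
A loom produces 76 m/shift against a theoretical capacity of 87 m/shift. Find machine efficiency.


Formula: Efficiency% = (Actual output / Theoretical output) * 100
Efficiency% = (76 / 87) * 100
Efficiency% = 0.873563 * 100 = 87.3563% ≈ 87.4%

87.4%


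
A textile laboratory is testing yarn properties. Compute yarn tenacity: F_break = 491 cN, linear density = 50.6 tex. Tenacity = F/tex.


Formula: Tenacity = Breaking force / Linear density
Tenacity = 491 cN / 50.6 tex
Tenacity = 9.70 cN/tex

9.70 cN/tex


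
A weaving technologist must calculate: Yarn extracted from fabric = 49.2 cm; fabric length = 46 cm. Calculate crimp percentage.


Formula: Crimp% = ((L_yarn - L_fabric) / L_fabric) * 100
Step 1: Extension = 49.2 - 46 = 3.2 cm
Step 2: Crimp% = (3.2 / 46) * 100
Step 3: Crimp% = 0.069565 * 100 = 6.9565% ≈ 7.0%

7.0%


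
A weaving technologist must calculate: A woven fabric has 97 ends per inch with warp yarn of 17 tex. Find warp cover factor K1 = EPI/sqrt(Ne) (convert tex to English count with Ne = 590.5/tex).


Formula: K1 = EPI / sqrt(Ne), with Ne = 590.5 / tex_warp
Step 1: Ne = 590.5 / 17 = 34.735
Step 2: sqrt(Ne) = sqrt(34.735) = 5.8936
Step 3: K1 = 97 / 5.8936 = 16.5

16.5


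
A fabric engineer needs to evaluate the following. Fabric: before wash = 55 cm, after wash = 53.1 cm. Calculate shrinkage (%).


Formula: Shrinkage% = ((L_before - L_after) / L_before) * 100
Step 1: Shrinkage = 55 - 53.1 = 1.9 cm
Step 2: Shrinkage% = (1.9 / 55) * 100
Step 3: Shrinkage% = 0.034545 * 100 = 3.4545% ≈ 3.5%

3.5%


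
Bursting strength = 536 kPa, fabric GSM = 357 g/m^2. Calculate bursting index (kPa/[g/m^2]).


Formula: Bursting Index = Bursting Strength / Fabric GSM
BI = 536 kPa / 357 g/m^2
BI = 1.501 kPa/(g/m^2)

1.501 kPa/(g/m^2)


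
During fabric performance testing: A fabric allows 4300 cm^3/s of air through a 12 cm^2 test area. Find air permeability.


Formula: Air Permeability = Airflow / Test Area
AP = 4300 cm^3/s / 12 cm^2
AP = 358.3 cm^3/s/cm^2

358.3 cm^3/s/cm^2


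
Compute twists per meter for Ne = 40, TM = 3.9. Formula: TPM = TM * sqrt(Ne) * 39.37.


Formula: TPM = TM * sqrt(Ne) * 39.37
Step 1: sqrt(Ne) = sqrt(40) = 6.3246
Step 2: TM * sqrt(Ne) = 3.9 * 6.3246 = 24.6659
Step 3: TPM = 24.6659 * 39.37 = 971 twists/m

971 twists/m


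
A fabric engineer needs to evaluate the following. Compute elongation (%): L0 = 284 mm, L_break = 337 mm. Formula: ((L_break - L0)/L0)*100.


Formula: Elongation (%) = ((L_break - L0) / L0) * 100
Step 1: Extension = 337 - 284 = 53 mm
Step 2: Elongation = (53 / 284) * 100
Step 3: Elongation = 0.18662 * 100 = 18.662% ≈ 18.7%

18.7%


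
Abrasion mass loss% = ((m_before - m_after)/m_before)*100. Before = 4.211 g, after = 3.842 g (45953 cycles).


Formula: Mass loss% = ((m_before - m_after) / m_before) * 100
Step 1: Mass loss = 4.211 - 3.842 = 0.369 g
Step 2: Ratio = 0.369 / 4.211 = 0.0876276
Step 3: Mass loss% = 0.0876276 * 100 = 8.76276% ≈ 8.76%

8.76%


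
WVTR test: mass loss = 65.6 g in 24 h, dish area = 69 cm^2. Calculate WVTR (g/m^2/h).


Formula: WVTR = mass_loss / (area * time)
Step 1: Convert area: 69 cm^2 = 0.0069 m^2
Step 2: WVTR = 65.6 g / (0.0069 m^2 * 24 h)
Step 3: WVTR = 65.6 / 0.1656 = 396.1 g/m^2/h

396.1 g/m^2/h


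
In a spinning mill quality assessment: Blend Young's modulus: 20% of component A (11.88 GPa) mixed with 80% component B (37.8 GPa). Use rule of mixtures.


Formula: Blend property = (fraction_A * property_A) + (fraction_B * property_B)
Step 1: Contribution A = 20/100 * 11.88 GPa = 2.376 GPa
Step 2: Contribution B = 80/100 * 37.8 GPa = 30.24 GPa
Step 3: Blend Young's modulus = 2.376 + 30.24 = 32.616 GPa

32.616 GPa


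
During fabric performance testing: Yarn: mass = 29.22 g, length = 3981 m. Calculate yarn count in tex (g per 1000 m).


Formula: Tex = (mass_g / length_m) * 1000
Substituting: Tex = (29.22 / 3981) * 1000
Intermediate: 29.22 / 3981 = 0.00733986 g/m
Tex = 0.00733986 * 1000 = 7.34 tex

7.34 tex


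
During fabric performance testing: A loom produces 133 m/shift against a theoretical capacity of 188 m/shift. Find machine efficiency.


Formula: Efficiency% = (Actual output / Theoretical output) * 100
Efficiency% = (133 / 188) * 100
Efficiency% = 0.707447 * 100 = 70.7447% ≈ 70.7%

70.7%


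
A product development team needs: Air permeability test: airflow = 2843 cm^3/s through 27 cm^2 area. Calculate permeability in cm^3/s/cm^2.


Formula: Air Permeability = Airflow / Test Area
AP = 2843 cm^3/s / 27 cm^2
AP = 105.3 cm^3/s/cm^2

105.3 cm^3/s/cm^2


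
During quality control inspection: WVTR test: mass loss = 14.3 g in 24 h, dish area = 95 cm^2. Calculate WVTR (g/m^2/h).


Formula: WVTR = mass_loss / (area * time)
Step 1: Convert area: 95 cm^2 = 0.0095 m^2
Step 2: WVTR = 14.3 g / (0.0095 m^2 * 24 h)
Step 3: WVTR = 14.3 / 0.228 = 62.7 g/m^2/h

62.7 g/m^2/h


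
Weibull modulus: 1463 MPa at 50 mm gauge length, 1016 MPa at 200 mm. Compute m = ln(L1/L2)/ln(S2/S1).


Formula: m = ln(L1/L2) / ln(S2/S1)
Step 1: ln(L1/L2) = ln(50/200) = -1.38629
Step 2: S2/S1 = 1016/1463 = 0.69446
Step 3: ln(S2/S1) = ln(0.69446) = -0.36462
Step 4: m = -1.38629 / -0.36462 = 3.80

3.80 (Weibull m)


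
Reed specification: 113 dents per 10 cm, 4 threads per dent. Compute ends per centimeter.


Formula: EPC = (dents per 10 cm * ends per dent) / 10
Step 1: Total ends per 10 cm = 113 * 4 = 452
Step 2: EPC = 452 / 10 = 45.2 ends/cm

45.2 ends/cm


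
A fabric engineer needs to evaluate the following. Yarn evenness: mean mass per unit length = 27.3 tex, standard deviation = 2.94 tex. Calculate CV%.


Formula: CV% = (standard deviation / mean) * 100
Step 1: Ratio = 2.94 / 27.3 = 0.107692
Step 2: CV% = 0.107692 * 100 = 10.7692% ≈ 10.8%

10.8%


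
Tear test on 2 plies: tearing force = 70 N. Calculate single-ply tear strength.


Formula: Per-ply strength = Total force / Number of plies
Per-ply = 70 N / 2
Per-ply = 35 N

35 N


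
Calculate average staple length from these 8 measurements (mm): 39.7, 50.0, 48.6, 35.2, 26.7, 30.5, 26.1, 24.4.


Formula: Mean = sum of lengths / count
Sum = 39.7 + 50.0 + 48.6 + 35.2 + 26.7 + 30.5 + 26.1 + 24.4
Sum = 281.2 mm
Mean = 281.2 / 8 = 35.15 mm

35.15 mm


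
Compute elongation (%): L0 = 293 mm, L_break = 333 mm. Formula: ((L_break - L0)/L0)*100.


Formula: Elongation (%) = ((L_break - L0) / L0) * 100
Step 1: Extension = 333 - 293 = 40 mm
Step 2: Elongation = (40 / 293) * 100
Step 3: Elongation = 0.136519 * 100 = 13.6519% ≈ 13.7%

13.7%


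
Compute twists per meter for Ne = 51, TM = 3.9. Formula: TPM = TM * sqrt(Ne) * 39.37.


Formula: TPM = TM * sqrt(Ne) * 39.37
Step 1: sqrt(Ne) = sqrt(51) = 7.1414
Step 2: TM * sqrt(Ne) = 3.9 * 7.1414 = 27.8515
Step 3: TPM = 27.8515 * 39.37 = 1097 twists/m

1097 twists/m


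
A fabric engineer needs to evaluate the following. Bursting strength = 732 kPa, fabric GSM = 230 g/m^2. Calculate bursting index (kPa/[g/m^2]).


Formula: Bursting Index = Bursting Strength / Fabric GSM
BI = 732 kPa / 230 g/m^2
BI = 3.183 kPa/(g/m^2)

3.183 kPa/(g/m^2)


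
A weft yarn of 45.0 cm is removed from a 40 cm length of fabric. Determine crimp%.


Formula: Crimp% = ((L_yarn - L_fabric) / L_fabric) * 100
Step 1: Extension = 45.0 - 40 = 5.0 cm
Step 2: Crimp% = (5.0 / 40) * 100
Step 3: Crimp% = 0.125 * 100 = 12.5%

12.5%


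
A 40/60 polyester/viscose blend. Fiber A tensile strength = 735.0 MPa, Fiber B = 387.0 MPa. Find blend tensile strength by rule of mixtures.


Formula: Blend property = (fraction_A * property_A) + (fraction_B * property_B)
Step 1: Contribution A = 40/100 * 735.0 MPa = 294.0 MPa
Step 2: Contribution B = 60/100 * 387.0 MPa = 232.2 MPa
Step 3: Blend tensile strength = 294.0 + 232.2 = 526.2 MPa

526.2 MPa


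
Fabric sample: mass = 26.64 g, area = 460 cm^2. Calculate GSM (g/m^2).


Formula: GSM = mass_g / area_m2
Step 1: Convert area: 460 cm^2 = 460 / 10000 = 0.046 m^2
Step 2: GSM = 26.64 g / 0.046 m^2 = 579.1 g/m^2

579.1 g/m^2


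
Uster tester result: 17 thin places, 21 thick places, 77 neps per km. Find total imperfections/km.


Formula: Total = thin places + thick places + neps
Total = 17 + 21 + 77
Total = 115 imperfections/km

115 imperfections/km


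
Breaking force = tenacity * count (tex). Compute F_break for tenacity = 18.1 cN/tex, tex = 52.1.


Formula: Breaking force = Tenacity * Linear density
F = 18.1 cN/tex * 52.1 tex
F = 943.01 cN

943.01 cN


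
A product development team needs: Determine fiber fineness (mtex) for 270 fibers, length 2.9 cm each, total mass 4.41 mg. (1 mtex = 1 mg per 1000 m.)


Formula: fineness (mtex) = mass (mg) / total length (km) = (mass_mg / total_length_m) * 1000
Step 1: Convert fiber length: 2.9 cm = 0.029 m
Step 2: Total fiber length = 270 * 0.029 = 7.83 m
Step 3: Linear density = 4.41 mg / 7.83 m = 0.5632 mg/m
Step 4: fineness = 0.5632 * 1000 = 563.2 mtex

563.2 mtex


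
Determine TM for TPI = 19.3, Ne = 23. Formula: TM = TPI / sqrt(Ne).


Formula: TM = TPI / sqrt(Ne)
Step 1: sqrt(Ne) = sqrt(23) = 4.7958
Step 2: TM = 19.3 / 4.7958 = 4.02

4.02 TM


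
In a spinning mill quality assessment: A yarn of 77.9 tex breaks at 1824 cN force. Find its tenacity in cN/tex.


Formula: Tenacity = Breaking force / Linear density
Tenacity = 1824 cN / 77.9 tex
Tenacity = 23.41 cN/tex

23.41 cN/tex


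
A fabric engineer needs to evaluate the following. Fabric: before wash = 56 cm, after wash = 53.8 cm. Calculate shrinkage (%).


Formula: Shrinkage% = ((L_before - L_after) / L_before) * 100
Step 1: Shrinkage = 56 - 53.8 = 2.2 cm
Step 2: Shrinkage% = (2.2 / 56) * 100
Step 3: Shrinkage% = 0.039286 * 100 = 3.9286% ≈ 3.9%

3.9%


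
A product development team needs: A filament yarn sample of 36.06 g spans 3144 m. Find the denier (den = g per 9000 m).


Formula: den = (mass_g / length_m) * 9000
Substituting: den = (36.06 / 3144) * 9000
Intermediate: 36.06 / 3144 = 0.01146947 g/m
den = 0.01146947 * 9000 = 103.2 denier

103.2 denier


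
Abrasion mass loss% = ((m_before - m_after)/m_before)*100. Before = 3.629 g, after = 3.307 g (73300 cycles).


Formula: Mass loss% = ((m_before - m_after) / m_before) * 100
Step 1: Mass loss = 3.629 - 3.307 = 0.322 g
Step 2: Ratio = 0.322 / 3.629 = 0.0887297
Step 3: Mass loss% = 0.0887297 * 100 = 8.87297% ≈ 8.87%

8.87%


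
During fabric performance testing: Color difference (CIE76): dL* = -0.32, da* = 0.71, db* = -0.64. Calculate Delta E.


Formula: Delta E = sqrt(dL*^2 + da*^2 + db*^2)
Step 1: dL*^2 = (-0.32)^2 = 0.1024
Step 2: da*^2 = 0.71^2 = 0.5041
Step 3: db*^2 = (-0.64)^2 = 0.4096
Step 4: Sum = 0.1024 + 0.5041 + 0.4096 = 1.0161
Step 5: Delta E = sqrt(1.0161) = 1.01

1.01 Delta E


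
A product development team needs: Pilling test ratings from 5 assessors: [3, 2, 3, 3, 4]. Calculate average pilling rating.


Formula: Mean = sum / count
Sum = 3 + 2 + 3 + 3 + 4 = 15
Mean = 15 / 5 = 3.0

3.0


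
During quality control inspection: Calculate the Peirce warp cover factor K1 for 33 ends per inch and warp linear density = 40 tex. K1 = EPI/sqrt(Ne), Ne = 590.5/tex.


Formula: K1 = EPI / sqrt(Ne), with Ne = 590.5 / tex_warp
Step 1: Ne = 590.5 / 40 = 14.763
Step 2: sqrt(Ne) = sqrt(14.763) = 3.8423
Step 3: K1 = 33 / 3.8423 = 8.6

8.6


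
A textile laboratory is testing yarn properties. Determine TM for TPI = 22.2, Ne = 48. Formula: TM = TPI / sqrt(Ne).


Formula: TM = TPI / sqrt(Ne)
Step 1: sqrt(Ne) = sqrt(48) = 6.9282
Step 2: TM = 22.2 / 6.9282 = 3.20

3.20 TM


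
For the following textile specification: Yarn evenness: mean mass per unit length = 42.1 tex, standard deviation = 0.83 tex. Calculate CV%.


Formula: CV% = (standard deviation / mean) * 100
Step 1: Ratio = 0.83 / 42.1 = 0.019715
Step 2: CV% = 0.019715 * 100 = 1.9715% ≈ 2.0%

2.0%


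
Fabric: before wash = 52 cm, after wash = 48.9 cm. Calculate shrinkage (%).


Formula: Shrinkage% = ((L_before - L_after) / L_before) * 100
Step 1: Shrinkage = 52 - 48.9 = 3.1 cm
Step 2: Shrinkage% = (3.1 / 52) * 100
Step 3: Shrinkage% = 0.059615 * 100 = 5.9615% ≈ 6.0%

6.0%


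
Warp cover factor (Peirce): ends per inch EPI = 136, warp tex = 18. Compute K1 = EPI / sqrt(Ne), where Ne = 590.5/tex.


Formula: K1 = EPI / sqrt(Ne), with Ne = 590.5 / tex_warp
Step 1: Ne = 590.5 / 18 = 32.806
Step 2: sqrt(Ne) = sqrt(32.806) = 5.7277
Step 3: K1 = 136 / 5.7277 = 23.7

23.7


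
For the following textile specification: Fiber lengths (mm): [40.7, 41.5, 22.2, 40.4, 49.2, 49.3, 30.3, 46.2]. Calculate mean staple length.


Formula: Mean = sum of lengths / count
Sum = 40.7 + 41.5 + 22.2 + 40.4 + 49.2 + 49.3 + 30.3 + 46.2
Sum = 319.8 mm
Mean = 319.8 / 8 = 39.98 mm

39.98 mm


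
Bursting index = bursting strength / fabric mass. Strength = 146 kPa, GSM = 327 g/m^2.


Formula: Bursting Index = Bursting Strength / Fabric GSM
BI = 146 kPa / 327 g/m^2
BI = 0.446 kPa/(g/m^2)

0.446 kPa/(g/m^2)


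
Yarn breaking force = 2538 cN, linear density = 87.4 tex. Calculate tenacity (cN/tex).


Formula: Tenacity = Breaking force / Linear density
Tenacity = 2538 cN / 87.4 tex
Tenacity = 29.04 cN/tex

29.04 cN/tex


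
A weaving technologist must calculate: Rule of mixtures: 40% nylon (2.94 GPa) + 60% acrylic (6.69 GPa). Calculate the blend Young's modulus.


Formula: Blend property = (fraction_A * property_A) + (fraction_B * property_B)
Step 1: Contribution A = 40/100 * 2.94 GPa = 1.176 GPa
Step 2: Contribution B = 60/100 * 6.69 GPa = 4.014 GPa
Step 3: Blend Young's modulus = 1.176 + 4.014 = 5.19 GPa

5.19 GPa


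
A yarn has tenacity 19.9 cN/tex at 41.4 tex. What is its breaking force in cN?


Formula: Breaking force = Tenacity * Linear density
F = 19.9 cN/tex * 41.4 tex
F = 823.86 cN

823.86 cN


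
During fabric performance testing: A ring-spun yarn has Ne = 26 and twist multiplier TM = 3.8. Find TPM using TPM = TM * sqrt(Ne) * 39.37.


Formula: TPM = TM * sqrt(Ne) * 39.37
Step 1: sqrt(Ne) = sqrt(26) = 5.099
Step 2: TM * sqrt(Ne) = 3.8 * 5.099 = 19.3762
Step 3: TPM = 19.3762 * 39.37 = 763 twists/m

763 twists/m


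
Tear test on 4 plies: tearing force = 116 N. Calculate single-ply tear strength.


Formula: Per-ply strength = Total force / Number of plies
Per-ply = 116 N / 4
Per-ply = 29 N

29 N


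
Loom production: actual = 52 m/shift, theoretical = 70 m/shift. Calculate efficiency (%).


Formula: Efficiency% = (Actual output / Theoretical output) * 100
Efficiency% = (52 / 70) * 100
Efficiency% = 0.742857 * 100 = 74.2857% ≈ 74.3%

74.3%


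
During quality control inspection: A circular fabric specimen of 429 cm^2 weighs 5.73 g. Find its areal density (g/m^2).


Formula: GSM = mass_g / area_m2
Step 1: Convert area: 429 cm^2 = 429 / 10000 = 0.0429 m^2
Step 2: GSM = 5.73 g / 0.0429 m^2 = 133.6 g/m^2

133.6 g/m^2


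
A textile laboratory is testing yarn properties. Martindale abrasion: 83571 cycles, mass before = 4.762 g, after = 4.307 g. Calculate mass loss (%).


Formula: Mass loss% = ((m_before - m_after) / m_before) * 100
Step 1: Mass loss = 4.762 - 4.307 = 0.455 g
Step 2: Ratio = 0.455 / 4.762 = 0.0955481
Step 3: Mass loss% = 0.0955481 * 100 = 9.55481% ≈ 9.55%

9.55%


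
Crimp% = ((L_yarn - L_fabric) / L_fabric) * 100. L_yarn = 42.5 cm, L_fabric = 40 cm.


Formula: Crimp% = ((L_yarn - L_fabric) / L_fabric) * 100
Step 1: Extension = 42.5 - 40 = 2.5 cm
Step 2: Crimp% = (2.5 / 40) * 100
Step 3: Crimp% = 0.0625 * 100 = 6.25% ≈ 6.3%

6.3%
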